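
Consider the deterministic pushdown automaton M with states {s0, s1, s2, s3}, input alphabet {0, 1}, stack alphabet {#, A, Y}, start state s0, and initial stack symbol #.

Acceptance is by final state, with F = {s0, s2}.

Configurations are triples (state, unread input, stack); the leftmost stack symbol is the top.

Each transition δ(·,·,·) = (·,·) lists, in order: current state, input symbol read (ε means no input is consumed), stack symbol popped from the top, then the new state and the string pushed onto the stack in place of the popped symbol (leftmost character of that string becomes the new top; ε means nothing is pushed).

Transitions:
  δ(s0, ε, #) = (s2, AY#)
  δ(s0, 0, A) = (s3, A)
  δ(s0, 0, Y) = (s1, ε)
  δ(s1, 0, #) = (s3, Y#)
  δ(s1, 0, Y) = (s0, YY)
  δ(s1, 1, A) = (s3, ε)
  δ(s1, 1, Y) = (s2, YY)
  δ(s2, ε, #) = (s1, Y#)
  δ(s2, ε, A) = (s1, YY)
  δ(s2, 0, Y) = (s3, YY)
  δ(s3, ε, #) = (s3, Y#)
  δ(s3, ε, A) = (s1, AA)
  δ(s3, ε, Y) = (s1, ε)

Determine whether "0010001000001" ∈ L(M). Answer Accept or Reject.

(s0, 0010001000001, #)
  ε-move, top #: go to s2, push AY# → (s2, 0010001000001, AY#)
  ε-move, top A: go to s1, push YY → (s1, 0010001000001, YYY#)
  read 0, top Y: go to s0, push YY → (s0, 010001000001, YYYY#)
  read 0, top Y: go to s1, push ε → (s1, 10001000001, YYY#)
  read 1, top Y: go to s2, push YY → (s2, 0001000001, YYYY#)
  read 0, top Y: go to s3, push YY → (s3, 001000001, YYYYY#)
  ε-move, top Y: go to s1, push ε → (s1, 001000001, YYYY#)
  read 0, top Y: go to s0, push YY → (s0, 01000001, YYYYY#)
  read 0, top Y: go to s1, push ε → (s1, 1000001, YYYY#)
  read 1, top Y: go to s2, push YY → (s2, 000001, YYYYY#)
  read 0, top Y: go to s3, push YY → (s3, 00001, YYYYYY#)
  ε-move, top Y: go to s1, push ε → (s1, 00001, YYYYY#)
  read 0, top Y: go to s0, push YY → (s0, 0001, YYYYYY#)
  read 0, top Y: go to s1, push ε → (s1, 001, YYYYY#)
  read 0, top Y: go to s0, push YY → (s0, 01, YYYYYY#)
  read 0, top Y: go to s1, push ε → (s1, 1, YYYYY#)
  read 1, top Y: go to s2, push YY → (s2, ε, YYYYYY#)
All input consumed; state s2 ∈ F.

Accept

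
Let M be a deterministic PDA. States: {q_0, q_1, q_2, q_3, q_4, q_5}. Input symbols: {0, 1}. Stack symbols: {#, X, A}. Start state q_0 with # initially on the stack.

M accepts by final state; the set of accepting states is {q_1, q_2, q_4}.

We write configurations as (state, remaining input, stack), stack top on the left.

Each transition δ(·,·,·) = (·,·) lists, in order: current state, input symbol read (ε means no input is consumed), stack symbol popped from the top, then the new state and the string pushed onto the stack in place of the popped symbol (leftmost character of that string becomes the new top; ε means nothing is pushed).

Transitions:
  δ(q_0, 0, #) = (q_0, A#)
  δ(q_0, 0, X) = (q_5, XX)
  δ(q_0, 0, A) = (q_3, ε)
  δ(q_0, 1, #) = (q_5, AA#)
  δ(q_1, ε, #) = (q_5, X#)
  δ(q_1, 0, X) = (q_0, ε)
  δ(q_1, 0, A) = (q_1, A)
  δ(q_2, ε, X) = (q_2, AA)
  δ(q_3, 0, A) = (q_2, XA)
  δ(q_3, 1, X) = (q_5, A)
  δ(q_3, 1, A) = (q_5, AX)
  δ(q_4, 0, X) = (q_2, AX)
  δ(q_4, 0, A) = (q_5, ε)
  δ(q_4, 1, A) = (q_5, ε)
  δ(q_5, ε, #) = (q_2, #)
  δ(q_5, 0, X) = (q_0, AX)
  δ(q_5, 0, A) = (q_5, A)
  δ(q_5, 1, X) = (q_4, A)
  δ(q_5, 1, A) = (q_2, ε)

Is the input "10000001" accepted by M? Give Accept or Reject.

Accept

(q_0, 10000001, #)
  read 1, top #: go to q_5, push AA# → (q_5, 0000001, AA#)
  read 0, top A: go to q_5, push A → (q_5, 000001, AA#)
  read 0, top A: go to q_5, push A → (q_5, 00001, AA#)
  read 0, top A: go to q_5, push A → (q_5, 0001, AA#)
  read 0, top A: go to q_5, push A → (q_5, 001, AA#)
  read 0, top A: go to q_5, push A → (q_5, 01, AA#)
  read 0, top A: go to q_5, push A → (q_5, 1, AA#)
  read 1, top A: go to q_2, push ε → (q_2, ε, A#)
All input consumed; state q_2 ∈ F.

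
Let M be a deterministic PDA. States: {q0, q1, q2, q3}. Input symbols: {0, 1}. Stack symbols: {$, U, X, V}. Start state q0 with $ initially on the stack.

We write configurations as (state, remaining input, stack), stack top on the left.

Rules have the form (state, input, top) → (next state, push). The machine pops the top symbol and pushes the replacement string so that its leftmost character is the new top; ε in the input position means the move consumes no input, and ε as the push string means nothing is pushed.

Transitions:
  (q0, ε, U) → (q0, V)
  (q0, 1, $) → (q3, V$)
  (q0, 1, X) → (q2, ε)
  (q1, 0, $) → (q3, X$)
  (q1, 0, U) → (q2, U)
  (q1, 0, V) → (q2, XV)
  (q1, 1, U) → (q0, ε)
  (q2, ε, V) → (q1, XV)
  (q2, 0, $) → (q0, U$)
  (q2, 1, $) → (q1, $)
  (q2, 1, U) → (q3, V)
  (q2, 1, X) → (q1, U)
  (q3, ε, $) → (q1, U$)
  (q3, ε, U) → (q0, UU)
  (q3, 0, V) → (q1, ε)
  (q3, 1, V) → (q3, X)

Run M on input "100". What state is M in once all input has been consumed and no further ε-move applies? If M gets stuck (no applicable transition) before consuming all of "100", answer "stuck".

q3

(q0, 100, $) ⊢ (q3, 00, V$) ⊢ (q1, 0, $) ⊢ (q3, ε, X$)
All input consumed; M is in state q3.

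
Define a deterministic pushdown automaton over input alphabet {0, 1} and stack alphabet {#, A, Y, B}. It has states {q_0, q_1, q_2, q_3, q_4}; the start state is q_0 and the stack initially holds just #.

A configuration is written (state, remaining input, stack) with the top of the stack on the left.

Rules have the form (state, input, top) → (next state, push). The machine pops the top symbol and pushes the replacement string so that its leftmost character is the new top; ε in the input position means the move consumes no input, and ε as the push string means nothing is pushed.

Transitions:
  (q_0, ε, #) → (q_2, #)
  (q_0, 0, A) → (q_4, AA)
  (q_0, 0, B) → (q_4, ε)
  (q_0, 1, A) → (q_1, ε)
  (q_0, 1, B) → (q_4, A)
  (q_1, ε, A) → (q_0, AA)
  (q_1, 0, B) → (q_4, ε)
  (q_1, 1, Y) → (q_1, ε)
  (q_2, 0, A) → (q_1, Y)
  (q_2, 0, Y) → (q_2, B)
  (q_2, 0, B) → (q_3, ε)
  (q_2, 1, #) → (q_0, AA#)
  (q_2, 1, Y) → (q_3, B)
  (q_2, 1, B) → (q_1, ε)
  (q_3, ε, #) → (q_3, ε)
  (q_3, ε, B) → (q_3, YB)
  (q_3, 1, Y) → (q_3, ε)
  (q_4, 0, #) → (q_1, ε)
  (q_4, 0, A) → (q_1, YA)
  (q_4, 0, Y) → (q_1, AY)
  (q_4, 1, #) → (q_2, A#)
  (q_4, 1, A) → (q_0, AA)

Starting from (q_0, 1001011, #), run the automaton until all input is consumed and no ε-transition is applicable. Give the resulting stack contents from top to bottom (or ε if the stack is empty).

(q_0, 1001011, #) ⊢ (q_2, 1001011, #) ⊢ (q_0, 001011, AA#) ⊢ (q_4, 01011, AAA#) ⊢ (q_1, 1011, YAAA#) ⊢ (q_1, 011, AAA#) ⊢ (q_0, 011, AAAA#) ⊢ (q_4, 11, AAAAA#) ⊢ (q_0, 1, AAAAAA#) ⊢ (q_1, ε, AAAAA#) ⊢ (q_0, ε, AAAAAA#)
All input consumed in state q_0 with stack AAAAAA#.

AAAAAA#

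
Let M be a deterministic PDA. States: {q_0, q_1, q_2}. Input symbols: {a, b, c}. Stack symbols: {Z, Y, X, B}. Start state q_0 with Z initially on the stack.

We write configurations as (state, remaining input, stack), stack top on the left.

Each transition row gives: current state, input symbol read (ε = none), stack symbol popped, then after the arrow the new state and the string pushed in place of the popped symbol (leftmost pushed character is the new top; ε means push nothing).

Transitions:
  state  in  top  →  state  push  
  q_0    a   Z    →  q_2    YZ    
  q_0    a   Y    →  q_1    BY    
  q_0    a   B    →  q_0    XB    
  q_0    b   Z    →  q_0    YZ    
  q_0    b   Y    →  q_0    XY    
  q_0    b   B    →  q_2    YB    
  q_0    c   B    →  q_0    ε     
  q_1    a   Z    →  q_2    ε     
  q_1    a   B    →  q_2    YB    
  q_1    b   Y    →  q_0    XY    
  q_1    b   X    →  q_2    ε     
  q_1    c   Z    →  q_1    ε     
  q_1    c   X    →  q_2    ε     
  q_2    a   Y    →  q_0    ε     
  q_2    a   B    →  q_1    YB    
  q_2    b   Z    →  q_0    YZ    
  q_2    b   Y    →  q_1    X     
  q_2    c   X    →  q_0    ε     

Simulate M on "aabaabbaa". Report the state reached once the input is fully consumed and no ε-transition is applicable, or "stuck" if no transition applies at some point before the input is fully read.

(q_0, aabaabbaa, Z) ⊢ (q_2, abaabbaa, YZ) ⊢ (q_0, baabbaa, Z) ⊢ (q_0, aabbaa, YZ) ⊢ (q_1, abbaa, BYZ) ⊢ (q_2, bbaa, YBYZ) ⊢ (q_1, baa, XBYZ) ⊢ (q_2, aa, BYZ) ⊢ (q_1, a, YBYZ)
No transition for (q_1, a, top Y); M blocks with input a remaining.

stuck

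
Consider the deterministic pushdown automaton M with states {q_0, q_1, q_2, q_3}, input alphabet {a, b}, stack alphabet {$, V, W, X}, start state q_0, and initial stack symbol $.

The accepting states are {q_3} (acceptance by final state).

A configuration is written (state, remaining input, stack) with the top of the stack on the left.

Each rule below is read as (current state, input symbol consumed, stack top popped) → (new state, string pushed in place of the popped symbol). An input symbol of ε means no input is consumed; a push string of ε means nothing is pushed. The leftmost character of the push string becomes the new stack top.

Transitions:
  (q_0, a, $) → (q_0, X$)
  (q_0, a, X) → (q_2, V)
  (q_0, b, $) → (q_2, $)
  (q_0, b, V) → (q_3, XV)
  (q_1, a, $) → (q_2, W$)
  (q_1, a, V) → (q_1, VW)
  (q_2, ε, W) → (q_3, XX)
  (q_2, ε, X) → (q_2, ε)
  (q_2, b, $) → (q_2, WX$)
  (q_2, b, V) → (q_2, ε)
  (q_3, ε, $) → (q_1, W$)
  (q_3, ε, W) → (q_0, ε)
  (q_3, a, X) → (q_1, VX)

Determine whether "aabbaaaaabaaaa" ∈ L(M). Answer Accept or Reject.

Reject

(q_0, aabbaaaaabaaaa, $)
  read a, top $: go to q_0, push X$ → (q_0, abbaaaaabaaaa, X$)
  read a, top X: go to q_2, push V → (q_2, bbaaaaabaaaa, V$)
  read b, top V: go to q_2, push ε → (q_2, baaaaabaaaa, $)
  read b, top $: go to q_2, push WX$ → (q_2, aaaaabaaaa, WX$)
  ε-move, top W: go to q_3, push XX → (q_3, aaaaabaaaa, XXX$)
  read a, top X: go to q_1, push VX → (q_1, aaaabaaaa, VXXX$)
  read a, top V: go to q_1, push VW → (q_1, aaabaaaa, VWXXX$)
  read a, top V: go to q_1, push VW → (q_1, aabaaaa, VWWXXX$)
  read a, top V: go to q_1, push VW → (q_1, abaaaa, VWWWXXX$)
  read a, top V: go to q_1, push VW → (q_1, baaaa, VWWWWXXX$)
No transition applies at (q_1, baaaa, VWWWWXXX$); input not fully consumed.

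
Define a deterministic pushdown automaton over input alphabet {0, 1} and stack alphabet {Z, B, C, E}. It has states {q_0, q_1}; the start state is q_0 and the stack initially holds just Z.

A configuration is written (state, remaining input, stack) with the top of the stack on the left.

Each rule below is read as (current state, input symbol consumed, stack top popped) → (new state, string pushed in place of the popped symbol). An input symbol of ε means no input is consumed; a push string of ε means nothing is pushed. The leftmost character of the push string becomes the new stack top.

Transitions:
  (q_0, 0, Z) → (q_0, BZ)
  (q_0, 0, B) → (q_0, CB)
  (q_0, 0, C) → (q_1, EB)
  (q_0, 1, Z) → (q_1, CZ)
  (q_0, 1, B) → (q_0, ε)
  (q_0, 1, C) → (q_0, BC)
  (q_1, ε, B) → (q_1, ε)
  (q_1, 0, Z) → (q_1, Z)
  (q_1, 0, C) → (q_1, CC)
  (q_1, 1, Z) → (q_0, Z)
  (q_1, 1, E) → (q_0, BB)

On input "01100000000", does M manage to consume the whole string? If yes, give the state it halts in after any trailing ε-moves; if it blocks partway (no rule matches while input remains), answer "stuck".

q_1

(q_0, 01100000000, Z)
  read 0, top Z: go to q_0, push BZ → (q_0, 1100000000, BZ)
  read 1, top B: go to q_0, push ε → (q_0, 100000000, Z)
  read 1, top Z: go to q_1, push CZ → (q_1, 00000000, CZ)
  read 0, top C: go to q_1, push CC → (q_1, 0000000, CCZ)
  read 0, top C: go to q_1, push CC → (q_1, 000000, CCCZ)
  read 0, top C: go to q_1, push CC → (q_1, 00000, CCCCZ)
  read 0, top C: go to q_1, push CC → (q_1, 0000, CCCCCZ)
  read 0, top C: go to q_1, push CC → (q_1, 000, CCCCCCZ)
  read 0, top C: go to q_1, push CC → (q_1, 00, CCCCCCCZ)
  read 0, top C: go to q_1, push CC → (q_1, 0, CCCCCCCCZ)
  read 0, top C: go to q_1, push CC → (q_1, ε, CCCCCCCCCZ)
All input consumed; M is in state q_1.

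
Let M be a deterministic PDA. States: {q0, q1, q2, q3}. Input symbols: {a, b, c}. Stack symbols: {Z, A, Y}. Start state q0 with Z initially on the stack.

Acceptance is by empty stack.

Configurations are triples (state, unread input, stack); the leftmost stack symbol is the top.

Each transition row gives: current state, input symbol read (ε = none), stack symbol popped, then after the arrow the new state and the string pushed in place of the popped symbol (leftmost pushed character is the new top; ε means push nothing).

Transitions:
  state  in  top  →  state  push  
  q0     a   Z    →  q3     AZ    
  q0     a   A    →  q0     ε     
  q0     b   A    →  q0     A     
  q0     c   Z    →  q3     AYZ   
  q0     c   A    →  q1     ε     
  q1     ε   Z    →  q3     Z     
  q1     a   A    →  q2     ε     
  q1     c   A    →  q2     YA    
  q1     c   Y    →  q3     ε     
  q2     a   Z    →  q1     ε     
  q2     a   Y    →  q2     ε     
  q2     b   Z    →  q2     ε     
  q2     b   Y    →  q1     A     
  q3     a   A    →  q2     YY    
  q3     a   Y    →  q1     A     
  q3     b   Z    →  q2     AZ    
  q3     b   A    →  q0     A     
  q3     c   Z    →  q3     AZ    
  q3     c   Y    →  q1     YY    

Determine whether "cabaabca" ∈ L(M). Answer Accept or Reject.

(q0, cabaabca, Z)
  read c, top Z: go to q3, push AYZ → (q3, abaabca, AYZ)
  read a, top A: go to q2, push YY → (q2, baabca, YYYZ)
  read b, top Y: go to q1, push A → (q1, aabca, AYYZ)
  read a, top A: go to q2, push ε → (q2, abca, YYZ)
  read a, top Y: go to q2, push ε → (q2, bca, YZ)
  read b, top Y: go to q1, push A → (q1, ca, AZ)
  read c, top A: go to q2, push YA → (q2, a, YAZ)
  read a, top Y: go to q2, push ε → (q2, ε, AZ)
All input consumed; stack is AZ, not empty, and no further ε-move applies.

Reject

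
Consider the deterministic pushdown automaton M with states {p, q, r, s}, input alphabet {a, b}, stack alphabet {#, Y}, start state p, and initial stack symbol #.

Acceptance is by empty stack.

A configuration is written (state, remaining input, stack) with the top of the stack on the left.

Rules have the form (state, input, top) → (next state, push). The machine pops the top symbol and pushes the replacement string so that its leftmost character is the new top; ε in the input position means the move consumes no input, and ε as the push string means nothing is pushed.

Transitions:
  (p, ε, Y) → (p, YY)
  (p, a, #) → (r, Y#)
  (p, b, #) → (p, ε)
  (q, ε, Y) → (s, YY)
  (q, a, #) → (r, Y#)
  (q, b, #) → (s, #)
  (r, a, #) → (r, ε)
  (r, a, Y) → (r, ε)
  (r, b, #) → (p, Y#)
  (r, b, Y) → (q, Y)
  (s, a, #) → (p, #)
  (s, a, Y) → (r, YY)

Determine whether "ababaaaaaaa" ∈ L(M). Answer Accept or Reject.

(p, ababaaaaaaa, #)
  read a, top #: go to r, push Y# → (r, babaaaaaaa, Y#)
  read b, top Y: go to q, push Y → (q, abaaaaaaa, Y#)
  ε-move, top Y: go to s, push YY → (s, abaaaaaaa, YY#)
  read a, top Y: go to r, push YY → (r, baaaaaaa, YYY#)
  read b, top Y: go to q, push Y → (q, aaaaaaa, YYY#)
  ε-move, top Y: go to s, push YY → (s, aaaaaaa, YYYY#)
  read a, top Y: go to r, push YY → (r, aaaaaa, YYYYY#)
  read a, top Y: go to r, push ε → (r, aaaaa, YYYY#)
  read a, top Y: go to r, push ε → (r, aaaa, YYY#)
  read a, top Y: go to r, push ε → (r, aaa, YY#)
  read a, top Y: go to r, push ε → (r, aa, Y#)
  read a, top Y: go to r, push ε → (r, a, #)
  read a, top #: go to r, push ε → (r, ε, ε)
All input consumed and the stack is empty.

Accept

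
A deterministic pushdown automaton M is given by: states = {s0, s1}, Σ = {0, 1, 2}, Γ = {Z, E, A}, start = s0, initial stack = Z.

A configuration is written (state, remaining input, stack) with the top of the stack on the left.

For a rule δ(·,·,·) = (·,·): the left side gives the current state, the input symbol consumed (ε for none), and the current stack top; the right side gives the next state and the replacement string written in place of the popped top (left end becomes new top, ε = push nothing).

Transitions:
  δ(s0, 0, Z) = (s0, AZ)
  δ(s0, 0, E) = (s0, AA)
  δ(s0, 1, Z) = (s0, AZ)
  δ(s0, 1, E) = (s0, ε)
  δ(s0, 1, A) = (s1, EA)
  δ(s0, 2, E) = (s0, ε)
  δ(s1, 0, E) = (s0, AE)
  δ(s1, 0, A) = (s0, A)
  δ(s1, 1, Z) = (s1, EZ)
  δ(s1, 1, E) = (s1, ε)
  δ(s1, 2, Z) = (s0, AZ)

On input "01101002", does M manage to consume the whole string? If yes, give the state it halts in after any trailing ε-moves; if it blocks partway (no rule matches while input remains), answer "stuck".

stuck

(s0, 01101002, Z)
  read 0, top Z: go to s0, push AZ → (s0, 1101002, AZ)
  read 1, top A: go to s1, push EA → (s1, 101002, EAZ)
  read 1, top E: go to s1, push ε → (s1, 01002, AZ)
  read 0, top A: go to s0, push A → (s0, 1002, AZ)
  read 1, top A: go to s1, push EA → (s1, 002, EAZ)
  read 0, top E: go to s0, push AE → (s0, 02, AEAZ)
No transition for (s0, 0, top A); M blocks with input 02 remaining.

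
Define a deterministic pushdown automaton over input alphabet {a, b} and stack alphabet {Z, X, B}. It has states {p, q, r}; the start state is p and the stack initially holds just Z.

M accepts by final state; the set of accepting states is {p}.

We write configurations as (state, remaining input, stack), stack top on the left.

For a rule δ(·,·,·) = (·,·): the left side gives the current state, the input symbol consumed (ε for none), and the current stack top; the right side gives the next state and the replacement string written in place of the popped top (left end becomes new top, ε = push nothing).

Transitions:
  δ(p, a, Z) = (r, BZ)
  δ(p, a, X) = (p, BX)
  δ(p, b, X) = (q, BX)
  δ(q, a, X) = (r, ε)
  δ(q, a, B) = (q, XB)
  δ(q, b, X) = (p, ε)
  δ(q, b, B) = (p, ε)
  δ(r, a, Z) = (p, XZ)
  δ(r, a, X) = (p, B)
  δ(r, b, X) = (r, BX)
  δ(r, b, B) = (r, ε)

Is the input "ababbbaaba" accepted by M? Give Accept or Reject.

(p, ababbbaaba, Z)
  read a, top Z: go to r, push BZ → (r, babbbaaba, BZ)
  read b, top B: go to r, push ε → (r, abbbaaba, Z)
  read a, top Z: go to p, push XZ → (p, bbbaaba, XZ)
  read b, top X: go to q, push BX → (q, bbaaba, BXZ)
  read b, top B: go to p, push ε → (p, baaba, XZ)
  read b, top X: go to q, push BX → (q, aaba, BXZ)
  read a, top B: go to q, push XB → (q, aba, XBXZ)
  read a, top X: go to r, push ε → (r, ba, BXZ)
  read b, top B: go to r, push ε → (r, a, XZ)
  read a, top X: go to p, push B → (p, ε, BZ)
All input consumed; state p ∈ F.

Accept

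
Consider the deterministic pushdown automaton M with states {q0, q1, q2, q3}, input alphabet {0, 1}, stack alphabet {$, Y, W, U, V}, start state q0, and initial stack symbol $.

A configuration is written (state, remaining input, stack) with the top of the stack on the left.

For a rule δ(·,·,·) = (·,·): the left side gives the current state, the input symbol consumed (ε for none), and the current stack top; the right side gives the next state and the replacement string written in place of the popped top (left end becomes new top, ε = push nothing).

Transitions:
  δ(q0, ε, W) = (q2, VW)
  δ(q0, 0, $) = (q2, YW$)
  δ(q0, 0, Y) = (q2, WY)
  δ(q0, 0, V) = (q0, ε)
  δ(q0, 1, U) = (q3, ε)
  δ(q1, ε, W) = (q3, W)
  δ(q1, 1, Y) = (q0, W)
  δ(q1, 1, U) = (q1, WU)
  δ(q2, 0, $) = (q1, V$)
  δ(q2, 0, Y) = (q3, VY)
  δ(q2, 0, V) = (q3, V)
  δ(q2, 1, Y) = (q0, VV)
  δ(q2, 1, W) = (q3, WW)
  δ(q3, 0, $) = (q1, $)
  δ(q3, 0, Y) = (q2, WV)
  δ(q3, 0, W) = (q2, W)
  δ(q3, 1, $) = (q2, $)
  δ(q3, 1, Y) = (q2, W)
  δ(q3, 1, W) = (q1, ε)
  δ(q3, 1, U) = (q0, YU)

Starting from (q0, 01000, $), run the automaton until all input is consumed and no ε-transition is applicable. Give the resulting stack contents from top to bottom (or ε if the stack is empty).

VW$

(q0, 01000, $) ⊢ (q2, 1000, YW$) ⊢ (q0, 000, VVW$) ⊢ (q0, 00, VW$) ⊢ (q0, 0, W$) ⊢ (q2, 0, VW$) ⊢ (q3, ε, VW$)
All input consumed in state q3 with stack VW$.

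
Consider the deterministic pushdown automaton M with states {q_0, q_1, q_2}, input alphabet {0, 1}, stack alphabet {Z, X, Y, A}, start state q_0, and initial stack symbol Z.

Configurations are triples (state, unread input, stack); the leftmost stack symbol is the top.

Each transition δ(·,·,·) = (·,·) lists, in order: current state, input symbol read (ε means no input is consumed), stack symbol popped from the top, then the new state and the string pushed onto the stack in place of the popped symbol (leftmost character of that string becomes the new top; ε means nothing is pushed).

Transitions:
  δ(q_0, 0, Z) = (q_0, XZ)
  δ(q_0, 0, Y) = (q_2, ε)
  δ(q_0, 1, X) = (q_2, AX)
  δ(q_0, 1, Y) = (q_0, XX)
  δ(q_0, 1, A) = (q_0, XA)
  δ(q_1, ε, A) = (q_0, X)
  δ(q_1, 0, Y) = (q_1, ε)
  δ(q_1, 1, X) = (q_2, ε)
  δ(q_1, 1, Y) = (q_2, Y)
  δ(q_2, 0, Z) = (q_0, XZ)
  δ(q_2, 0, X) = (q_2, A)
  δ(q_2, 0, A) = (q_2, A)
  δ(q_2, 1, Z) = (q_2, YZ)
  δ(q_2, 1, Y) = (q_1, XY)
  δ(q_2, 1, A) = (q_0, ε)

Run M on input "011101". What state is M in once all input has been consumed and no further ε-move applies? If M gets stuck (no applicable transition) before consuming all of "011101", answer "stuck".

q_0

(q_0, 011101, Z)
  read 0, top Z: go to q_0, push XZ → (q_0, 11101, XZ)
  read 1, top X: go to q_2, push AX → (q_2, 1101, AXZ)
  read 1, top A: go to q_0, push ε → (q_0, 101, XZ)
  read 1, top X: go to q_2, push AX → (q_2, 01, AXZ)
  read 0, top A: go to q_2, push A → (q_2, 1, AXZ)
  read 1, top A: go to q_0, push ε → (q_0, ε, XZ)
All input consumed; M is in state q_0.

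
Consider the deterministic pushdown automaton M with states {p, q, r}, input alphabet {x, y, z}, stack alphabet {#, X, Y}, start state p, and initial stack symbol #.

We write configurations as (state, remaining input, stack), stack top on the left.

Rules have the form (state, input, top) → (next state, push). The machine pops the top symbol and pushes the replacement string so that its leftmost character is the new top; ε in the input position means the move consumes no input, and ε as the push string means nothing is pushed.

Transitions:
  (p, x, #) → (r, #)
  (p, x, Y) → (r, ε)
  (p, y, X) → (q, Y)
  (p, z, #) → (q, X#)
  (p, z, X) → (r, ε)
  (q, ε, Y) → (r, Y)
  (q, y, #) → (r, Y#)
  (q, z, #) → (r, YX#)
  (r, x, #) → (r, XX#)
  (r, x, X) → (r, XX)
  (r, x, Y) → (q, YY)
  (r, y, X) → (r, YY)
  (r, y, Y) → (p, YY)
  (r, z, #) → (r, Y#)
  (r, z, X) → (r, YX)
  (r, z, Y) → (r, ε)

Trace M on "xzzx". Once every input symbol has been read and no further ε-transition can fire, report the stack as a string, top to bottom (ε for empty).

XX#

(p, xzzx, #)
  read x, top #: go to r, push # → (r, zzx, #)
  read z, top #: go to r, push Y# → (r, zx, Y#)
  read z, top Y: go to r, push ε → (r, x, #)
  read x, top #: go to r, push XX# → (r, ε, XX#)
All input consumed in state r with stack XX#.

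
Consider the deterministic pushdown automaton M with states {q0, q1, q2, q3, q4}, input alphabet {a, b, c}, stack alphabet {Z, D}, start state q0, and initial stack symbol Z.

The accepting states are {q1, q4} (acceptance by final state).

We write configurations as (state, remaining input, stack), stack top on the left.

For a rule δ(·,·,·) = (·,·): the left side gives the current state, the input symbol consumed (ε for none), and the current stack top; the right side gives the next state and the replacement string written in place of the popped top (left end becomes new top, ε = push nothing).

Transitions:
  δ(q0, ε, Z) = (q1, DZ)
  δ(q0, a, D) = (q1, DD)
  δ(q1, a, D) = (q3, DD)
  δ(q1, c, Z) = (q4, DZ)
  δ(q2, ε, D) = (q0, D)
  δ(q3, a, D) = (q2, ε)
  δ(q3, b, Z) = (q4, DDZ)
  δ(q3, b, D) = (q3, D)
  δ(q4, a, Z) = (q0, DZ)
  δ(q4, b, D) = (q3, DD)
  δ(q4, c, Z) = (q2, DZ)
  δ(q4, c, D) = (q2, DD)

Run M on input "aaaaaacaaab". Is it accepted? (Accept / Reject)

(q0, aaaaaacaaab, Z) ⊢ (q1, aaaaaacaaab, DZ) ⊢ (q3, aaaaacaaab, DDZ) ⊢ (q2, aaaacaaab, DZ) ⊢ (q0, aaaacaaab, DZ) ⊢ (q1, aaacaaab, DDZ) ⊢ (q3, aacaaab, DDDZ) ⊢ (q2, acaaab, DDZ) ⊢ (q0, acaaab, DDZ) ⊢ (q1, caaab, DDDZ)
No transition applies at (q1, caaab, DDDZ); input not fully consumed.

Reject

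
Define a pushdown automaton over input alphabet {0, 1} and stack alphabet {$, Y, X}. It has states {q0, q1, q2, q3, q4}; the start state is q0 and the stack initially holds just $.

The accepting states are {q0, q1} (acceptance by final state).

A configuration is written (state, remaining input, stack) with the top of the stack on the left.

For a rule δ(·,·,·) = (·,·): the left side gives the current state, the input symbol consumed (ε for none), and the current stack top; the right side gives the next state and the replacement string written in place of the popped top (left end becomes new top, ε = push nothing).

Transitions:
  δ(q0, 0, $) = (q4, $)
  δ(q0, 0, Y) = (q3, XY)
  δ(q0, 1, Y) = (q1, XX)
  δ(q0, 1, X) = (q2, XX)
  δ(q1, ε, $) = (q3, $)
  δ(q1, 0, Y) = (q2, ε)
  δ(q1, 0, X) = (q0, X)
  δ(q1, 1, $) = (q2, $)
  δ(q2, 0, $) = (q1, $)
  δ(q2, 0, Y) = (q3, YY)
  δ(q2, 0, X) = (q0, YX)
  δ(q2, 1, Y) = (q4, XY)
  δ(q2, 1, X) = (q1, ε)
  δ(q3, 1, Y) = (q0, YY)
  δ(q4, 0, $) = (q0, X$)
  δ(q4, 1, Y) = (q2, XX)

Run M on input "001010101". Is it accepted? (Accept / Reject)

Accept

One accepting computation: (q0, 001010101, $) ⊢ (q4, 01010101, $) ⊢ (q0, 1010101, X$) ⊢ (q2, 010101, XX$) ⊢ (q0, 10101, YXX$) ⊢ (q1, 0101, XXXX$) ⊢ (q0, 101, XXXX$) ⊢ (q2, 01, XXXXX$) ⊢ (q0, 1, YXXXXX$) ⊢ (q1, ε, XXXXXXX$)
All input consumed and state q1 ∈ F.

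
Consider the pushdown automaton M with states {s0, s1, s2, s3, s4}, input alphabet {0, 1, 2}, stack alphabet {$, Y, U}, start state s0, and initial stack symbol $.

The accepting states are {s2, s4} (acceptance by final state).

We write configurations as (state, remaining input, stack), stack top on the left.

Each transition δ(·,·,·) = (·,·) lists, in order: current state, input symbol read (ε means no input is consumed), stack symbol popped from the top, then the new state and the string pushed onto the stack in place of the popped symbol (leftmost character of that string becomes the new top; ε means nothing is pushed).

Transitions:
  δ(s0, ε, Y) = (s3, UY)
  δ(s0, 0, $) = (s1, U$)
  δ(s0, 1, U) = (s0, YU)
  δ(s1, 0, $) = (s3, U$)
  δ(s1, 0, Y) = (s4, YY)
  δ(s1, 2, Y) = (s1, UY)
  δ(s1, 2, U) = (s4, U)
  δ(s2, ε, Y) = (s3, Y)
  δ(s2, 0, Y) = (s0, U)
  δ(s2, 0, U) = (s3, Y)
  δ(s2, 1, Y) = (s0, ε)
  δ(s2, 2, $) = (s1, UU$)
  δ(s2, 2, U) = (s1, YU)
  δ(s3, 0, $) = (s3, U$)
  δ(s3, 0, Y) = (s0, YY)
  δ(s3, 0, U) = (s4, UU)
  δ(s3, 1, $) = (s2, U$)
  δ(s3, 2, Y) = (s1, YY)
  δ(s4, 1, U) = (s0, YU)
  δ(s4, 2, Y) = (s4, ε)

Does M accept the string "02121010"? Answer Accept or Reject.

Reject

No computation consumes all input and reaches a final state.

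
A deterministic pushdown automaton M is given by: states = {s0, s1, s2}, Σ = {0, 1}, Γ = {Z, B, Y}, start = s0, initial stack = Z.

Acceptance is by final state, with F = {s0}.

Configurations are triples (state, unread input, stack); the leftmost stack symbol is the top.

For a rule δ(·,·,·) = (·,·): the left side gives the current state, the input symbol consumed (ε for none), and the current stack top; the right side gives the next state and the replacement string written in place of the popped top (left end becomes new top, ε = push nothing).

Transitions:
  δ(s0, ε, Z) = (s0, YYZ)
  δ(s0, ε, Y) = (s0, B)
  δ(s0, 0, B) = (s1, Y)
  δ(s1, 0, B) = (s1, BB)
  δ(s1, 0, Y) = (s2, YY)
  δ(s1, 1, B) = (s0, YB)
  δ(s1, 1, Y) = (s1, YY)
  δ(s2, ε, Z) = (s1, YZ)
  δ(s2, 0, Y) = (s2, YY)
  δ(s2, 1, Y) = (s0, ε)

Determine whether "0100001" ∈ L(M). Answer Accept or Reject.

Accept

(s0, 0100001, Z)
  ε-move, top Z: go to s0, push YYZ → (s0, 0100001, YYZ)
  ε-move, top Y: go to s0, push B → (s0, 0100001, BYZ)
  read 0, top B: go to s1, push Y → (s1, 100001, YYZ)
  read 1, top Y: go to s1, push YY → (s1, 00001, YYYZ)
  read 0, top Y: go to s2, push YY → (s2, 0001, YYYYZ)
  read 0, top Y: go to s2, push YY → (s2, 001, YYYYYZ)
  read 0, top Y: go to s2, push YY → (s2, 01, YYYYYYZ)
  read 0, top Y: go to s2, push YY → (s2, 1, YYYYYYYZ)
  read 1, top Y: go to s0, push ε → (s0, ε, YYYYYYZ)
All input consumed; state s0 ∈ F.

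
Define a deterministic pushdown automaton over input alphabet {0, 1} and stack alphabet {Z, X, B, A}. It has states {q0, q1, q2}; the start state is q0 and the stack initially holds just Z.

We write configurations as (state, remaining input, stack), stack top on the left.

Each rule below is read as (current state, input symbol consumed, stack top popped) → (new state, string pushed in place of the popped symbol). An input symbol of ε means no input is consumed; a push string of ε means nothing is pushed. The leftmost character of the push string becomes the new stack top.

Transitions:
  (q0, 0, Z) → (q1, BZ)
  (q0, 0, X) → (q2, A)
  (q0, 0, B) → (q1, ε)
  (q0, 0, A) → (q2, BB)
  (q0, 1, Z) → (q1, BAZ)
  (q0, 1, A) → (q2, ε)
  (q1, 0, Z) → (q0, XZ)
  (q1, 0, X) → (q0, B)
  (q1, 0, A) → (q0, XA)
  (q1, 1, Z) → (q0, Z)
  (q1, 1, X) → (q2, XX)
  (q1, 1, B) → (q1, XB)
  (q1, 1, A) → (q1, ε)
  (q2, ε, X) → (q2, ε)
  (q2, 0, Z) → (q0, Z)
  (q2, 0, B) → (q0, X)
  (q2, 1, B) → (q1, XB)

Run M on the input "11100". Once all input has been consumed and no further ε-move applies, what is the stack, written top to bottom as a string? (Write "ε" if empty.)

AAZ

(q0, 11100, Z)
  read 1, top Z: go to q1, push BAZ → (q1, 1100, BAZ)
  read 1, top B: go to q1, push XB → (q1, 100, XBAZ)
  read 1, top X: go to q2, push XX → (q2, 00, XXBAZ)
  ε-move, top X: go to q2, push ε → (q2, 00, XBAZ)
  ε-move, top X: go to q2, push ε → (q2, 00, BAZ)
  read 0, top B: go to q0, push X → (q0, 0, XAZ)
  read 0, top X: go to q2, push A → (q2, ε, AAZ)
All input consumed in state q2 with stack AAZ.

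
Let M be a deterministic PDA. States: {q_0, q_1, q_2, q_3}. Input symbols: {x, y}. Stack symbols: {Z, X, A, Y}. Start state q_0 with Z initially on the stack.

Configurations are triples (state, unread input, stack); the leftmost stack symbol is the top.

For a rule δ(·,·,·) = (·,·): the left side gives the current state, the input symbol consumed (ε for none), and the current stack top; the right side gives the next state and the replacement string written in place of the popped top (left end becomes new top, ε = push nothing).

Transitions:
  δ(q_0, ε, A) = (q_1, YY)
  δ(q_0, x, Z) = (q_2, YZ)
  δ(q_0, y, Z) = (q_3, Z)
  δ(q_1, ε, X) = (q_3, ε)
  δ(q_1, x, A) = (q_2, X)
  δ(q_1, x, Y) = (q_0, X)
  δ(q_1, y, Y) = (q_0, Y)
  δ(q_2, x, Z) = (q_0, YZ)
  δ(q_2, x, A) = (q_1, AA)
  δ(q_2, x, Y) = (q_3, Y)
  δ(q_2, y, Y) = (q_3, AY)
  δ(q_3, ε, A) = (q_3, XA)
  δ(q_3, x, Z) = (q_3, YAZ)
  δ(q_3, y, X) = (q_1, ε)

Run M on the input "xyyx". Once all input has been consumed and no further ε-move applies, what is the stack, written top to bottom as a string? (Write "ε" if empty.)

(q_0, xyyx, Z)
  read x, top Z: go to q_2, push YZ → (q_2, yyx, YZ)
  read y, top Y: go to q_3, push AY → (q_3, yx, AYZ)
  ε-move, top A: go to q_3, push XA → (q_3, yx, XAYZ)
  read y, top X: go to q_1, push ε → (q_1, x, AYZ)
  read x, top A: go to q_2, push X → (q_2, ε, XYZ)
All input consumed in state q_2 with stack XYZ.

XYZ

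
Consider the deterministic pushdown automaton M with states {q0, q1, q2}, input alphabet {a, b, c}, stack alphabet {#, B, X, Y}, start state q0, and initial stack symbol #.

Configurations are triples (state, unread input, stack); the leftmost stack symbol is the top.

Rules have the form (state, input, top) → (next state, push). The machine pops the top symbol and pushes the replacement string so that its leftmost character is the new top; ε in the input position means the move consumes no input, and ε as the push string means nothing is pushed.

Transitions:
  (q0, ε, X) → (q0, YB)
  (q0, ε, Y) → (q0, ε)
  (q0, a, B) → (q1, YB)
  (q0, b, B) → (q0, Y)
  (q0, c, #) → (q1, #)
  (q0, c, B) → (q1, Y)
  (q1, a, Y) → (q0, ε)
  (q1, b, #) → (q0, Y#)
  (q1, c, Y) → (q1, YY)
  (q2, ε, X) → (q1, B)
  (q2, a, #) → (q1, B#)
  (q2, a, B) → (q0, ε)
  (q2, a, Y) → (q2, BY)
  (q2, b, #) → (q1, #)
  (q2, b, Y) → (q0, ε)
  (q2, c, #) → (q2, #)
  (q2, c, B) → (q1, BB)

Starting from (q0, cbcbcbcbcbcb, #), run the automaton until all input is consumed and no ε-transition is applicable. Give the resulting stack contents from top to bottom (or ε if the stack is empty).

(q0, cbcbcbcbcbcb, #)
  read c, top #: go to q1, push # → (q1, bcbcbcbcbcb, #)
  read b, top #: go to q0, push Y# → (q0, cbcbcbcbcb, Y#)
  ε-move, top Y: go to q0, push ε → (q0, cbcbcbcbcb, #)
  read c, top #: go to q1, push # → (q1, bcbcbcbcb, #)
  read b, top #: go to q0, push Y# → (q0, cbcbcbcb, Y#)
  ε-move, top Y: go to q0, push ε → (q0, cbcbcbcb, #)
  read c, top #: go to q1, push # → (q1, bcbcbcb, #)
  read b, top #: go to q0, push Y# → (q0, cbcbcb, Y#)
  ε-move, top Y: go to q0, push ε → (q0, cbcbcb, #)
  read c, top #: go to q1, push # → (q1, bcbcb, #)
  read b, top #: go to q0, push Y# → (q0, cbcb, Y#)
  ε-move, top Y: go to q0, push ε → (q0, cbcb, #)
  read c, top #: go to q1, push # → (q1, bcb, #)
  read b, top #: go to q0, push Y# → (q0, cb, Y#)
  ε-move, top Y: go to q0, push ε → (q0, cb, #)
  read c, top #: go to q1, push # → (q1, b, #)
  read b, top #: go to q0, push Y# → (q0, ε, Y#)
  ε-move, top Y: go to q0, push ε → (q0, ε, #)
All input consumed in state q0 with stack #.

#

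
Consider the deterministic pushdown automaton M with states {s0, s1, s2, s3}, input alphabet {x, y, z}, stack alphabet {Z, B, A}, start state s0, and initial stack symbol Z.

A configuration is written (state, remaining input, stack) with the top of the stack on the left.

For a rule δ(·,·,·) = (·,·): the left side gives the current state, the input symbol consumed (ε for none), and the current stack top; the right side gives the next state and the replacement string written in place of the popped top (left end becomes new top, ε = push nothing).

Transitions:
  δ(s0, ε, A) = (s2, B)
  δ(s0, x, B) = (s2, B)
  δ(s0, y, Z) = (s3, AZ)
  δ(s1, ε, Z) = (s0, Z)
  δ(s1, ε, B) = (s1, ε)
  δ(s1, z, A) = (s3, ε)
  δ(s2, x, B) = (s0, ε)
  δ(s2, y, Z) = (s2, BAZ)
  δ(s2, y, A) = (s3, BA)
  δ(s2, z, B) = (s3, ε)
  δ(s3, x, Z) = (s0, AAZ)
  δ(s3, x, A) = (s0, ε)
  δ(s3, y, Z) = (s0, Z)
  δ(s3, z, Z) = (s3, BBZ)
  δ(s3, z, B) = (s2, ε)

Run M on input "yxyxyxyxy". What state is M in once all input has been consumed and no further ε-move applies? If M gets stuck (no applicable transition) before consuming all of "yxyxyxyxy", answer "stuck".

(s0, yxyxyxyxy, Z)
  read y, top Z: go to s3, push AZ → (s3, xyxyxyxy, AZ)
  read x, top A: go to s0, push ε → (s0, yxyxyxy, Z)
  read y, top Z: go to s3, push AZ → (s3, xyxyxy, AZ)
  read x, top A: go to s0, push ε → (s0, yxyxy, Z)
  read y, top Z: go to s3, push AZ → (s3, xyxy, AZ)
  read x, top A: go to s0, push ε → (s0, yxy, Z)
  read y, top Z: go to s3, push AZ → (s3, xy, AZ)
  read x, top A: go to s0, push ε → (s0, y, Z)
  read y, top Z: go to s3, push AZ → (s3, ε, AZ)
All input consumed; M is in state s3.

s3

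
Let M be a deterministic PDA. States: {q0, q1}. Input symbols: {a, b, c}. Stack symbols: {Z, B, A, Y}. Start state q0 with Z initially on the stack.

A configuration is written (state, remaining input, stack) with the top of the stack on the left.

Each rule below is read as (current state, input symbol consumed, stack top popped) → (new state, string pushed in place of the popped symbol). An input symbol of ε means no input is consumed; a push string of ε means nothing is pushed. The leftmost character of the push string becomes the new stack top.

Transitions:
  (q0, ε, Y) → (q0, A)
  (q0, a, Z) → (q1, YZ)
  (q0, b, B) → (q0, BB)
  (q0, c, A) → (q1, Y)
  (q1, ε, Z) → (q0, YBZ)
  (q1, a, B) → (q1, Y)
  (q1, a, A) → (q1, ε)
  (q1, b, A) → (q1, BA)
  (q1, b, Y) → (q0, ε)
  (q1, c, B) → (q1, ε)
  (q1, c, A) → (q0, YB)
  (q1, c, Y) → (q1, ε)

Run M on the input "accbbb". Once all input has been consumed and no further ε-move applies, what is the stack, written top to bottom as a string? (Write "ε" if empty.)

(q0, accbbb, Z)
  read a, top Z: go to q1, push YZ → (q1, ccbbb, YZ)
  read c, top Y: go to q1, push ε → (q1, cbbb, Z)
  ε-move, top Z: go to q0, push YBZ → (q0, cbbb, YBZ)
  ε-move, top Y: go to q0, push A → (q0, cbbb, ABZ)
  read c, top A: go to q1, push Y → (q1, bbb, YBZ)
  read b, top Y: go to q0, push ε → (q0, bb, BZ)
  read b, top B: go to q0, push BB → (q0, b, BBZ)
  read b, top B: go to q0, push BB → (q0, ε, BBBZ)
All input consumed in state q0 with stack BBBZ.

BBBZ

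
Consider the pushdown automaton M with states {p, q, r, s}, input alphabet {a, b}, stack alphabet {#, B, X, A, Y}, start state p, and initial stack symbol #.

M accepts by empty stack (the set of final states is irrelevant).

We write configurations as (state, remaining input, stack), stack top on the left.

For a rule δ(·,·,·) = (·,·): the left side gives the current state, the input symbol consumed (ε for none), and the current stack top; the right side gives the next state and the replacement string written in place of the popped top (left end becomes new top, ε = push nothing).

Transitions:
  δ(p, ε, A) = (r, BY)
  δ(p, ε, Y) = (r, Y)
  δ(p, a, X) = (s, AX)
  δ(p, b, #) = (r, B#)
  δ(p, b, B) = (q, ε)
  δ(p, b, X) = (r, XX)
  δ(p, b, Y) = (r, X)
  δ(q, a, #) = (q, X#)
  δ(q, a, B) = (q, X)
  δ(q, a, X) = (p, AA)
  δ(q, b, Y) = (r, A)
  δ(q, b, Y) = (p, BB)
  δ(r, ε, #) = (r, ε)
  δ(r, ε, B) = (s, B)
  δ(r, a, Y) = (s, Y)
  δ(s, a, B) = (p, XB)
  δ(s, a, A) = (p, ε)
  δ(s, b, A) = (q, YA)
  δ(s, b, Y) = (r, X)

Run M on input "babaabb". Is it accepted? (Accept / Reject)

No computation consumes all input and empties the stack.

Reject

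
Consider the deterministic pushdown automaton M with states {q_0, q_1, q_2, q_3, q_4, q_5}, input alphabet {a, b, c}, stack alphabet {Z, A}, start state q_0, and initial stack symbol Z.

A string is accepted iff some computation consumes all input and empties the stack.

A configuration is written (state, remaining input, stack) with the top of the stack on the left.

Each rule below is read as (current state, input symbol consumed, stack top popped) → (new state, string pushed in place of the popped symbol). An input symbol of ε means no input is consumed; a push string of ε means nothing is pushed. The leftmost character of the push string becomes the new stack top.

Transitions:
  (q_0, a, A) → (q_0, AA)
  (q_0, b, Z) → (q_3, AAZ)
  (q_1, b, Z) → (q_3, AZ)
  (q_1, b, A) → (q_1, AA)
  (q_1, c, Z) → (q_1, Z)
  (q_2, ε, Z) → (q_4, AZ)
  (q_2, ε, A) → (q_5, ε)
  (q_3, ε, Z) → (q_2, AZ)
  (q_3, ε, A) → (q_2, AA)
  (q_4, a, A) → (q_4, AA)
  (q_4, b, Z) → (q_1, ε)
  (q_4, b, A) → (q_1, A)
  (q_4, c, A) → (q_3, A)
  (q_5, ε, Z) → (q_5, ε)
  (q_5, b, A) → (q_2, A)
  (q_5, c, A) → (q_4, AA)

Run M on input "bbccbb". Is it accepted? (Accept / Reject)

(q_0, bbccbb, Z) ⊢ (q_3, bccbb, AAZ) ⊢ (q_2, bccbb, AAAZ) ⊢ (q_5, bccbb, AAZ) ⊢ (q_2, ccbb, AAZ) ⊢ (q_5, ccbb, AZ) ⊢ (q_4, cbb, AAZ) ⊢ (q_3, bb, AAZ) ⊢ (q_2, bb, AAAZ) ⊢ (q_5, bb, AAZ) ⊢ (q_2, b, AAZ) ⊢ (q_5, b, AZ) ⊢ (q_2, ε, AZ) ⊢ (q_5, ε, Z) ⊢ (q_5, ε, ε)
All input consumed and the stack is empty.

Accept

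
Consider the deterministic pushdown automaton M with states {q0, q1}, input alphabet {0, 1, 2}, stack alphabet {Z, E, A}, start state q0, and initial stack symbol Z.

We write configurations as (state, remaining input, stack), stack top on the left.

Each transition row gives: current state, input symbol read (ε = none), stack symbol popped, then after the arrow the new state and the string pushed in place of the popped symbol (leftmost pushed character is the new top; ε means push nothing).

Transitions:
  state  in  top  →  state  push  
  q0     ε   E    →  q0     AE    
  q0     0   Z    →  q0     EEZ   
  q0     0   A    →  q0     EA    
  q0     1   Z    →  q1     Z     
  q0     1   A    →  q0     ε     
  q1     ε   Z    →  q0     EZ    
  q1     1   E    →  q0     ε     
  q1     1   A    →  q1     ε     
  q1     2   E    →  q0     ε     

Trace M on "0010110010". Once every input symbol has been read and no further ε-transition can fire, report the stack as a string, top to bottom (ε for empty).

(q0, 0010110010, Z)
  read 0, top Z: go to q0, push EEZ → (q0, 010110010, EEZ)
  ε-move, top E: go to q0, push AE → (q0, 010110010, AEEZ)
  read 0, top A: go to q0, push EA → (q0, 10110010, EAEEZ)
  ε-move, top E: go to q0, push AE → (q0, 10110010, AEAEEZ)
  read 1, top A: go to q0, push ε → (q0, 0110010, EAEEZ)
  ε-move, top E: go to q0, push AE → (q0, 0110010, AEAEEZ)
  read 0, top A: go to q0, push EA → (q0, 110010, EAEAEEZ)
  ε-move, top E: go to q0, push AE → (q0, 110010, AEAEAEEZ)
  read 1, top A: go to q0, push ε → (q0, 10010, EAEAEEZ)
  ε-move, top E: go to q0, push AE → (q0, 10010, AEAEAEEZ)
  read 1, top A: go to q0, push ε → (q0, 0010, EAEAEEZ)
  ε-move, top E: go to q0, push AE → (q0, 0010, AEAEAEEZ)
  read 0, top A: go to q0, push EA → (q0, 010, EAEAEAEEZ)
  ε-move, top E: go to q0, push AE → (q0, 010, AEAEAEAEEZ)
  read 0, top A: go to q0, push EA → (q0, 10, EAEAEAEAEEZ)
  ε-move, top E: go to q0, push AE → (q0, 10, AEAEAEAEAEEZ)
  read 1, top A: go to q0, push ε → (q0, 0, EAEAEAEAEEZ)
  ε-move, top E: go to q0, push AE → (q0, 0, AEAEAEAEAEEZ)
  read 0, top A: go to q0, push EA → (q0, ε, EAEAEAEAEAEEZ)
  ε-move, top E: go to q0, push AE → (q0, ε, AEAEAEAEAEAEEZ)
All input consumed in state q0 with stack AEAEAEAEAEAEEZ.

AEAEAEAEAEAEEZ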